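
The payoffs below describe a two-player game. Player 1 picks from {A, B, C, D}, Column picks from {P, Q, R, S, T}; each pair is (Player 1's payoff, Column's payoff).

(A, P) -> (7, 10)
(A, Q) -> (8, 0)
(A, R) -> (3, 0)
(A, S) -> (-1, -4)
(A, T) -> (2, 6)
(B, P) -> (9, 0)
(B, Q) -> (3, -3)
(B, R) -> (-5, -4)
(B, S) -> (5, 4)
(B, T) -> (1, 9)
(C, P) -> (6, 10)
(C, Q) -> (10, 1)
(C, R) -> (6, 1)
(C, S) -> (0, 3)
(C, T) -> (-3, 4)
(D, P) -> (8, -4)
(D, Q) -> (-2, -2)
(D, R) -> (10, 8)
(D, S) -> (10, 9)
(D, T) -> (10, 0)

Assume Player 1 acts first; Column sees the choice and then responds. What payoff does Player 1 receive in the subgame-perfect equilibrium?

Solve by backward induction (Player 1 leads).
- A: Column compares 10, 0, 0, -4, 6 and picks P; Player 1 would get 7.
- B: Column compares 0, -3, -4, 4, 9 and picks T; Player 1 would get 1.
- C: Column compares 10, 1, 1, 3, 4 and picks P; Player 1 would get 6.
- D: Column compares -4, -2, 8, 9, 0 and picks S; Player 1 would get 10.
Among 7, 1, 6, 10, the best is 10 at D. Subgame-perfect outcome: (D, S) with payoffs (10, 9).

10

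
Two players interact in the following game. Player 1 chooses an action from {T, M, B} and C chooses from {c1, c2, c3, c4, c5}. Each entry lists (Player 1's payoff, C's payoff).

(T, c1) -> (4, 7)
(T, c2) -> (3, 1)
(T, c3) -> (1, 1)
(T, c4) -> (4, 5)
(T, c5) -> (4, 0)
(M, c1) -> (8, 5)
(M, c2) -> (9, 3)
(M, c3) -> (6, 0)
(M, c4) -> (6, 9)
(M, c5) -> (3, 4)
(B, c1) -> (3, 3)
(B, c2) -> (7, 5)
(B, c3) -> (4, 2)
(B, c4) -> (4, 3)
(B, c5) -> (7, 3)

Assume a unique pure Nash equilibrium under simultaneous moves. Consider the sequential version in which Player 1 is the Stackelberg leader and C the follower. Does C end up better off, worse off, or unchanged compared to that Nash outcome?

Work backward from C's decision.
- T: BR = c1, leader payoff 4.
- M: BR = c4, leader payoff 6.
- B: BR = c2, leader payoff 7.
Maximizing over 4, 6, 7, Player 1 chooses B. Subgame-perfect outcome: (B, c2) with payoffs (7, 5).
Under simultaneous play:
Player 1's best replies: c1→M; c2→M; c3→M; c4→M; c5→B.
C's best replies: T→c1; M→c4; B→c2.
Only (M, c4) has each player best-responding; Nash payoffs (6, 9).
C earns 5 sequentially versus 9 at the Nash outcome: worse off.

worse off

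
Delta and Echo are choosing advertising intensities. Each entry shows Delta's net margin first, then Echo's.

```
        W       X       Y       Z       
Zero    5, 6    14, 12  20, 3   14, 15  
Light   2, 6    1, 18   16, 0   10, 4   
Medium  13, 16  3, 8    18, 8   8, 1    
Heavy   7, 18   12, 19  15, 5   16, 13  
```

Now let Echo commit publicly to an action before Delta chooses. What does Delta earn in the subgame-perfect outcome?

13

Delta best-responds to each possible Echo move:
- W → Delta plays Medium (best of 5, 2, 13, 7); Echo gets 16.
- X → Delta plays Zero (best of 14, 1, 3, 12); Echo gets 12.
- Y → Delta plays Zero (best of 20, 16, 18, 15); Echo gets 3.
- Z → Delta plays Heavy (best of 14, 10, 8, 16); Echo gets 13.
Echo's induced payoffs are 16, 12, 3, 13, so Echo commits to W. Subgame-perfect outcome: (Medium, W) with payoffs (13, 16).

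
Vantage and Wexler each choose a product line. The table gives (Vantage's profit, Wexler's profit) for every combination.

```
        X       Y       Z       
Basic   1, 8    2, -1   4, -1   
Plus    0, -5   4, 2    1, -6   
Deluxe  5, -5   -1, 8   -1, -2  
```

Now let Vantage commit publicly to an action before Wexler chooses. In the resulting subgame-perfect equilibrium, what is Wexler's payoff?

Backward induction with Vantage moving first.
- Basic: Wexler compares 8, -1, -1 and picks X; Vantage would get 1.
- Plus: Wexler compares -5, 2, -6 and picks Y; Vantage would get 4.
- Deluxe: Wexler compares -5, 8, -2 and picks Y; Vantage would get -1.
Among 1, 4, -1, the best is 4 at Plus. Subgame-perfect outcome: (Plus, Y) with payoffs (4, 2).

2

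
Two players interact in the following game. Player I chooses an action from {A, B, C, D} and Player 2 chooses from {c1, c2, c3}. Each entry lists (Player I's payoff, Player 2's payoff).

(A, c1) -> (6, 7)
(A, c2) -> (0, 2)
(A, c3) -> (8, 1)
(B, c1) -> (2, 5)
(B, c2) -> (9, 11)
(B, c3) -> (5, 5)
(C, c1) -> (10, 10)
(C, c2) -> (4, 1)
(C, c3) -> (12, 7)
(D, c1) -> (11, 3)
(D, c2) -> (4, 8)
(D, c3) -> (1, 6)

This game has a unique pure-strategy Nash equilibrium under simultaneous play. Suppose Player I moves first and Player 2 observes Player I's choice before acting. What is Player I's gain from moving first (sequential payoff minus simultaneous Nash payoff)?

1

Solve by backward induction (Player I leads).
- A → Player 2 plays c1 (best of 7, 2, 1); Player I gets 6.
- B → Player 2 plays c2 (best of 5, 11, 5); Player I gets 9.
- C → Player 2 plays c1 (best of 10, 1, 7); Player I gets 10.
- D → Player 2 plays c2 (best of 3, 8, 6); Player I gets 4.
Among 6, 9, 10, 4, the best is 10 at C. Subgame-perfect outcome: (C, c1) with payoffs (10, 10).
For the simultaneous game, intersect best replies.
Player I's best replies: c1→D; c2→B; c3→C.
Player 2's best replies: A→c1; B→c2; C→c1; D→c2.
The unique mutual best reply is (B, c2), giving (9, 11).
Player I's commitment gain: 10 − 9 = 1.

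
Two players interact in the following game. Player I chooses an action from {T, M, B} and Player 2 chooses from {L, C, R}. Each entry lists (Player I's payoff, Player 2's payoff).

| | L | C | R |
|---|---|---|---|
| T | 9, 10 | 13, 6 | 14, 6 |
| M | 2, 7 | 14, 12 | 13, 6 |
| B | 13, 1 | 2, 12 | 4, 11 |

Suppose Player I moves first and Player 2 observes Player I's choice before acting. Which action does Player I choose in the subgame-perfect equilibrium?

Work backward from Player 2's decision.
- T: Player 2 compares 10, 6, 6 and picks L; Player I would get 9.
- M: Player 2 compares 7, 12, 6 and picks C; Player I would get 14.
- B: Player 2 compares 1, 12, 11 and picks C; Player I would get 2.
Player I's induced payoffs are 9, 14, 2, so Player I commits to M. Subgame-perfect outcome: (M, C) with payoffs (14, 12).

M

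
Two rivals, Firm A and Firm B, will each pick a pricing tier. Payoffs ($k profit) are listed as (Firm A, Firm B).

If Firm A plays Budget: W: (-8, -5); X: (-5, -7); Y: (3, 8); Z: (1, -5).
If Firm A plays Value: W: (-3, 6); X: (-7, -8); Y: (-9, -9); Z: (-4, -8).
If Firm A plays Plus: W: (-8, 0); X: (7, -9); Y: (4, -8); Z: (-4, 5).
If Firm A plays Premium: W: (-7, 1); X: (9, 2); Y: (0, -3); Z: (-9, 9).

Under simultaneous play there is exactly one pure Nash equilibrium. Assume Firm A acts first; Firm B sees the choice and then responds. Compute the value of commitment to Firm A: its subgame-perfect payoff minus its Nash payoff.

6

Solve by backward induction (Firm A leads).
- Budget: BR = Y, leader payoff 3.
- Value: BR = W, leader payoff -3.
- Plus: BR = Z, leader payoff -4.
- Premium: BR = Z, leader payoff -9.
Firm A's induced payoffs are 3, -3, -4, -9, so Firm A commits to Budget. Subgame-perfect outcome: (Budget, Y) with payoffs (3, 8).
For the simultaneous game, intersect best replies.
Firm A's best replies: W→Value; X→Premium; Y→Plus; Z→Budget.
Firm B's best replies: Budget→Y; Value→W; Plus→Z; Premium→Z.
Only (Value, W) has each player best-responding; Nash payoffs (-3, 6).
Firm A's commitment gain: 3 − -3 = 6.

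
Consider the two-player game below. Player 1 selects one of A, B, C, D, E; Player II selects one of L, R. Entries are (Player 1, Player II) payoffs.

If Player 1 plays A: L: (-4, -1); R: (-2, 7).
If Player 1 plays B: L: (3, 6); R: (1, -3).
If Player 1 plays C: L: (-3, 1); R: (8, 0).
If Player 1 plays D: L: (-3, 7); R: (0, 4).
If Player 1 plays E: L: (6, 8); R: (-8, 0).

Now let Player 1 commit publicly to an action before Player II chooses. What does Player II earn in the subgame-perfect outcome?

8

Backward induction with Player 1 moving first.
- A: BR = R, leader payoff -2.
- B: BR = L, leader payoff 3.
- C: BR = L, leader payoff -3.
- D: BR = L, leader payoff -3.
- E: BR = L, leader payoff 6.
Maximizing over -2, 3, -3, -3, 6, Player 1 chooses E. Subgame-perfect outcome: (E, L) with payoffs (6, 8).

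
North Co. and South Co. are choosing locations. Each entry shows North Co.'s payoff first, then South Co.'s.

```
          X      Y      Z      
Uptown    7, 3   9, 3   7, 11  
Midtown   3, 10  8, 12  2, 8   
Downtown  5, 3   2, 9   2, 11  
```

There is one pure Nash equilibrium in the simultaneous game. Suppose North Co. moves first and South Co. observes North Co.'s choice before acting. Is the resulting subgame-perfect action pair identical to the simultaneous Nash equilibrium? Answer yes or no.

no

Solve by backward induction (North Co. leads).
- Uptown → South Co. plays Z (best of 3, 3, 11); North Co. gets 7.
- Midtown → South Co. plays Y (best of 10, 12, 8); North Co. gets 8.
- Downtown → South Co. plays Z (best of 3, 9, 11); North Co. gets 2.
Maximizing over 7, 8, 2, North Co. chooses Midtown. Subgame-perfect outcome: (Midtown, Y) with payoffs (8, 12).
Under simultaneous play:
North Co.'s best replies: X→Uptown; Y→Uptown; Z→Uptown.
South Co.'s best replies: Uptown→Z; Midtown→Y; Downtown→Z.
Only (Uptown, Z) has each player best-responding; Nash payoffs (7, 11).
Sequential outcome (Midtown, Y) differs from the Nash profile (Uptown, Z).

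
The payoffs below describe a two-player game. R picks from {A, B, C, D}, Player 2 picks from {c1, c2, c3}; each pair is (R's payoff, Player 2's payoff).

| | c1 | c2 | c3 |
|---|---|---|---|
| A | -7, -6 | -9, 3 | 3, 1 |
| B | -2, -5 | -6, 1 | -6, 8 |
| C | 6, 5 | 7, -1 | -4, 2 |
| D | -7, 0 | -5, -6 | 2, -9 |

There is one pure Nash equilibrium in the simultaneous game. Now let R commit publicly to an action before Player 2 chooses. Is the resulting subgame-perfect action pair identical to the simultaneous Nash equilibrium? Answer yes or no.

Backward induction with R moving first.
- A → Player 2 plays c2 (best of -6, 3, 1); R gets -9.
- B → Player 2 plays c3 (best of -5, 1, 8); R gets -6.
- C → Player 2 plays c1 (best of 5, -1, 2); R gets 6.
- D → Player 2 plays c1 (best of 0, -6, -9); R gets -7.
Among -9, -6, 6, -7, the best is 6 at C. Subgame-perfect outcome: (C, c1) with payoffs (6, 5).
For the simultaneous game, intersect best replies.
R's best replies: c1→C; c2→C; c3→A.
Player 2's best replies: A→c2; B→c3; C→c1; D→c1.
Only (C, c1) has each player best-responding; Nash payoffs (6, 5).
Sequential outcome (C, c1) coincides with the Nash profile (C, c1).

yes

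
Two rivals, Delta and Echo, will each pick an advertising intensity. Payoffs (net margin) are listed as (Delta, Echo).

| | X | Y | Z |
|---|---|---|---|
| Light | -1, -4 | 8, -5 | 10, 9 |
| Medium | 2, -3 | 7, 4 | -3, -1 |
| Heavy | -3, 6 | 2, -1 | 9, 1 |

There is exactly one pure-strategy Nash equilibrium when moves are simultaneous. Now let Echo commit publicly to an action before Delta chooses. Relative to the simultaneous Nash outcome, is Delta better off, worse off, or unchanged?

unchanged

Work backward from Delta's decision.
- X: Delta compares -1, 2, -3 and picks Medium; Echo would get -3.
- Y: Delta compares 8, 7, 2 and picks Light; Echo would get -5.
- Z: Delta compares 10, -3, 9 and picks Light; Echo would get 9.
Echo's induced payoffs are -3, -5, 9, so Echo commits to Z. Subgame-perfect outcome: (Light, Z) with payoffs (10, 9).
Now find the simultaneous Nash equilibrium.
Delta's best replies: X→Medium; Y→Light; Z→Light.
Echo's best replies: Light→Z; Medium→Y; Heavy→X.
The unique mutual best reply is (Light, Z), giving (10, 9).
Delta earns 10 sequentially versus 10 at the Nash outcome: unchanged.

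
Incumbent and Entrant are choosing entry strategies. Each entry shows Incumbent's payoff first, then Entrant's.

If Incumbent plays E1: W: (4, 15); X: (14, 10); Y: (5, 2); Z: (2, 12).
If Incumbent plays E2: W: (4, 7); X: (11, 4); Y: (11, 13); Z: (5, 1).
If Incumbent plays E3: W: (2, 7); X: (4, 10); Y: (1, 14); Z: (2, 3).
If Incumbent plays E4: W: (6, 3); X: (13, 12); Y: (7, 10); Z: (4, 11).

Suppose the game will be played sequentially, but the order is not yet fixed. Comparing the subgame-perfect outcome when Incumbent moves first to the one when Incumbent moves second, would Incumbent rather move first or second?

first

If Incumbent leads: Entrant's best replies are E1→W, E2→Y, E3→Y, E4→X; Incumbent's induced payoffs 4, 11, 1, 13; outcome (E4, X), payoffs (13, 12).
If Entrant leads: Incumbent's best replies are W→E4, X→E1, Y→E2, Z→E2; Entrant's induced payoffs 3, 10, 13, 1; outcome (E2, Y), payoffs (11, 13).
Incumbent gets 13 moving first and 11 moving second, so Incumbent prefers to move first.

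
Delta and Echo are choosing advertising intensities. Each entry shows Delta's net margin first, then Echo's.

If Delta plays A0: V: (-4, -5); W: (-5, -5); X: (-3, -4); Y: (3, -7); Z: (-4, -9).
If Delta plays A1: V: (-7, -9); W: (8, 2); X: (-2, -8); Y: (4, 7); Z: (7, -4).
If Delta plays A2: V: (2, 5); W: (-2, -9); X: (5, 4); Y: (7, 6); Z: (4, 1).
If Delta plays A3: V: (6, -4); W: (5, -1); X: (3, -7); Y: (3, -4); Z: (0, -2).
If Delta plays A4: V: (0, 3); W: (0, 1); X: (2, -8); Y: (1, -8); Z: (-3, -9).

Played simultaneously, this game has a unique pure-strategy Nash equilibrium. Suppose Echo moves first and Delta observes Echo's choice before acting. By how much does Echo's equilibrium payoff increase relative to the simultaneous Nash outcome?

Backward induction with Echo moving first.
- V: Delta compares -4, -7, 2, 6, 0 and picks A3; Echo would get -4.
- W: Delta compares -5, 8, -2, 5, 0 and picks A1; Echo would get 2.
- X: Delta compares -3, -2, 5, 3, 2 and picks A2; Echo would get 4.
- Y: Delta compares 3, 4, 7, 3, 1 and picks A2; Echo would get 6.
- Z: Delta compares -4, 7, 4, 0, -3 and picks A1; Echo would get -4.
Maximizing over -4, 2, 4, 6, -4, Echo chooses Y. Subgame-perfect outcome: (A2, Y) with payoffs (7, 6).
For the simultaneous game, intersect best replies.
Delta's best replies: V→A3; W→A1; X→A2; Y→A2; Z→A1.
Echo's best replies: A0→X; A1→Y; A2→Y; A3→W; A4→V.
The unique mutual best reply is (A2, Y), giving (7, 6).
Echo's commitment gain: 6 − 6 = 0.

0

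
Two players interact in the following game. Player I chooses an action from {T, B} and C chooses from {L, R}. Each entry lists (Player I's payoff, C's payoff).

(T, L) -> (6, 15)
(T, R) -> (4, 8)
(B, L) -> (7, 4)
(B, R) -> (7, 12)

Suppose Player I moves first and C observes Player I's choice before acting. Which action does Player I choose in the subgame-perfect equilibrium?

C best-responds to each possible Player I move:
- T: C compares 15, 8 and picks L; Player I would get 6.
- B: C compares 4, 12 and picks R; Player I would get 7.
Player I's induced payoffs are 6, 7, so Player I commits to B. Subgame-perfect outcome: (B, R) with payoffs (7, 12).

B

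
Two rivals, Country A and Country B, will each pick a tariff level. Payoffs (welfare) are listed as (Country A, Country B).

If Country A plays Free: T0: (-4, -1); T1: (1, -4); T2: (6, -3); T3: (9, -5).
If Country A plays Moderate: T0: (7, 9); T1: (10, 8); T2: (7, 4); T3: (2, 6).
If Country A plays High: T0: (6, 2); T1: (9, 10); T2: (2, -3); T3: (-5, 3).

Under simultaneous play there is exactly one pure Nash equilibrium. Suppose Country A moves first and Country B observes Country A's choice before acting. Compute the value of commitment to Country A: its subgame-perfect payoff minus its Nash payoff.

2

Work backward from Country B's decision.
- Free → Country B plays T0 (best of -1, -4, -3, -5); Country A gets -4.
- Moderate → Country B plays T0 (best of 9, 8, 4, 6); Country A gets 7.
- High → Country B plays T1 (best of 2, 10, -3, 3); Country A gets 9.
Country A's induced payoffs are -4, 7, 9, so Country A commits to High. Subgame-perfect outcome: (High, T1) with payoffs (9, 10).
For the simultaneous game, intersect best replies.
Country A's best replies: T0→Moderate; T1→Moderate; T2→Moderate; T3→Free.
Country B's best replies: Free→T0; Moderate→T0; High→T1.
Only (Moderate, T0) has each player best-responding; Nash payoffs (7, 9).
Country A's commitment gain: 9 − 7 = 2.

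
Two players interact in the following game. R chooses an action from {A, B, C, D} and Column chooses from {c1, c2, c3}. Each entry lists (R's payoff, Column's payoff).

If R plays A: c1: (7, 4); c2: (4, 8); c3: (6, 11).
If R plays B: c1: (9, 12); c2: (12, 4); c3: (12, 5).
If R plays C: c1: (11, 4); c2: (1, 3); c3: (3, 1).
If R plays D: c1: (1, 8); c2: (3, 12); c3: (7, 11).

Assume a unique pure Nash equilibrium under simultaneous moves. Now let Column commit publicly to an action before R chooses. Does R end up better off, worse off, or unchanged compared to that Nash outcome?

Solve by backward induction (Column leads).
- c1: BR = C, leader payoff 4.
- c2: BR = B, leader payoff 4.
- c3: BR = B, leader payoff 5.
Column's induced payoffs are 4, 4, 5, so Column commits to c3. Subgame-perfect outcome: (B, c3) with payoffs (12, 5).
For the simultaneous game, intersect best replies.
R's best replies: c1→C; c2→B; c3→B.
Column's best replies: A→c3; B→c1; C→c1; D→c2.
The unique mutual best reply is (C, c1), giving (11, 4).
R earns 12 sequentially versus 11 at the Nash outcome: better off.

better off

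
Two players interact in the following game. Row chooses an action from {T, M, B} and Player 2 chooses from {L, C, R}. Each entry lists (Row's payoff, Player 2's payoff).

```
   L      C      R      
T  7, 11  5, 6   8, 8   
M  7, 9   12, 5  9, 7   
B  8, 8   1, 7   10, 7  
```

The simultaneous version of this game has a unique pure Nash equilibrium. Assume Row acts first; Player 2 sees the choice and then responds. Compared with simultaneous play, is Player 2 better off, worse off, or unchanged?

unchanged

Player 2 best-responds to each possible Row move:
- T → Player 2 plays L (best of 11, 6, 8); Row gets 7.
- M → Player 2 plays L (best of 9, 5, 7); Row gets 7.
- B → Player 2 plays L (best of 8, 7, 7); Row gets 8.
Among 7, 7, 8, the best is 8 at B. Subgame-perfect outcome: (B, L) with payoffs (8, 8).
Under simultaneous play:
Row's best replies: L→B; C→M; R→B.
Player 2's best replies: T→L; M→L; B→L.
Only (B, L) has each player best-responding; Nash payoffs (8, 8).
Player 2 earns 8 sequentially versus 8 at the Nash outcome: unchanged.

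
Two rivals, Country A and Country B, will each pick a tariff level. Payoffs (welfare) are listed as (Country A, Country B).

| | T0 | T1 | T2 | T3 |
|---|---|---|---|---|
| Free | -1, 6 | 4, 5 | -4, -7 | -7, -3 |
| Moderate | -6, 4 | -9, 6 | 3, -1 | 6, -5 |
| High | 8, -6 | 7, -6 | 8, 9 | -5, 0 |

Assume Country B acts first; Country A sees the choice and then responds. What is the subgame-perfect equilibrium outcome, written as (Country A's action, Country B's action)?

(High, T2)

Work backward from Country A's decision.
- T0: BR = High, leader payoff -6.
- T1: BR = High, leader payoff -6.
- T2: BR = High, leader payoff 9.
- T3: BR = Moderate, leader payoff -5.
Country B's induced payoffs are -6, -6, 9, -5, so Country B commits to T2. Subgame-perfect outcome: (High, T2) with payoffs (8, 9).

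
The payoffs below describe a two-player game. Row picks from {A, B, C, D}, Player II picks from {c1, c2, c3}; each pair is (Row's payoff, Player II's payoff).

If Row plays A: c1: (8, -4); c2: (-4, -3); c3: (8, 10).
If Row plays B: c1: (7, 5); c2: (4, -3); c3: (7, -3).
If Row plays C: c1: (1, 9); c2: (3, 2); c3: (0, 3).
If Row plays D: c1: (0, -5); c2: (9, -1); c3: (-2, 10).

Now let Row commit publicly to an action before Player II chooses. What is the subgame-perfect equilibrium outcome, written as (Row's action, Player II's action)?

Work backward from Player II's decision.
- A: BR = c3, leader payoff 8.
- B: BR = c1, leader payoff 7.
- C: BR = c1, leader payoff 1.
- D: BR = c3, leader payoff -2.
Row's induced payoffs are 8, 7, 1, -2, so Row commits to A. Subgame-perfect outcome: (A, c3) with payoffs (8, 10).

(A, c3)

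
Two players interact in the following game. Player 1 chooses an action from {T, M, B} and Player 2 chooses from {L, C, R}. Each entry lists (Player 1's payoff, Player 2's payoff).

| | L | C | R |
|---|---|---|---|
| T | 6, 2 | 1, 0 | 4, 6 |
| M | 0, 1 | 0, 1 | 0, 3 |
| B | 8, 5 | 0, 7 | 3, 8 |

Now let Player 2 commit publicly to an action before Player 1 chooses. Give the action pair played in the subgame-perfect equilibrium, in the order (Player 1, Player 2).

Work backward from Player 1's decision.
- L → Player 1 plays B (best of 6, 0, 8); Player 2 gets 5.
- C → Player 1 plays T (best of 1, 0, 0); Player 2 gets 0.
- R → Player 1 plays T (best of 4, 0, 3); Player 2 gets 6.
Player 2's induced payoffs are 5, 0, 6, so Player 2 commits to R. Subgame-perfect outcome: (T, R) with payoffs (4, 6).

(T, R)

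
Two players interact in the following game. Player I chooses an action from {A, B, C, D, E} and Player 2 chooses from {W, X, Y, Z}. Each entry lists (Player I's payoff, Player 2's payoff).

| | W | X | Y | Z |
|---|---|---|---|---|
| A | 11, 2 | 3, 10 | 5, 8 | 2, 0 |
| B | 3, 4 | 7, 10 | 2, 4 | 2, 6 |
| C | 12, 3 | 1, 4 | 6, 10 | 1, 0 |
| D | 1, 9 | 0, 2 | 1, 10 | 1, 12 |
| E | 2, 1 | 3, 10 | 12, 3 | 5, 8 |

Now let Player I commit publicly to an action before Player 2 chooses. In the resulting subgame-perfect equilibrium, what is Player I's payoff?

Backward induction with Player I moving first.
- A → Player 2 plays X (best of 2, 10, 8, 0); Player I gets 3.
- B → Player 2 plays X (best of 4, 10, 4, 6); Player I gets 7.
- C → Player 2 plays Y (best of 3, 4, 10, 0); Player I gets 6.
- D → Player 2 plays Z (best of 9, 2, 10, 12); Player I gets 1.
- E → Player 2 plays X (best of 1, 10, 3, 8); Player I gets 3.
Maximizing over 3, 7, 6, 1, 3, Player I chooses B. Subgame-perfect outcome: (B, X) with payoffs (7, 10).

7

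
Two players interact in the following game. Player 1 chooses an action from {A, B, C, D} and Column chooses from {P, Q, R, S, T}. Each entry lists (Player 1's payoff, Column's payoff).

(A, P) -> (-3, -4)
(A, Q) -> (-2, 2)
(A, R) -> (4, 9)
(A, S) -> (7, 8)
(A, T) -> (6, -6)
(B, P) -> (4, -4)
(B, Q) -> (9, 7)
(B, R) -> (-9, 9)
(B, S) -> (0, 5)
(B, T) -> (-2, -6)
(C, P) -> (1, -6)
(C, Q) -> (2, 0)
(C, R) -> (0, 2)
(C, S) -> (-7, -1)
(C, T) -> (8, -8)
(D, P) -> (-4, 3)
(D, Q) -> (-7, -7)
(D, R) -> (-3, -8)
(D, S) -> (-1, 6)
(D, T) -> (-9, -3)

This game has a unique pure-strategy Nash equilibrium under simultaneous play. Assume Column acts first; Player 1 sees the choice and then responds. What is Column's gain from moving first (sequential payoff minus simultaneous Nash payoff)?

Backward induction with Column moving first.
- P → Player 1 plays B (best of -3, 4, 1, -4); Column gets -4.
- Q → Player 1 plays B (best of -2, 9, 2, -7); Column gets 7.
- R → Player 1 plays A (best of 4, -9, 0, -3); Column gets 9.
- S → Player 1 plays A (best of 7, 0, -7, -1); Column gets 8.
- T → Player 1 plays C (best of 6, -2, 8, -9); Column gets -8.
Among -4, 7, 9, 8, -8, the best is 9 at R. Subgame-perfect outcome: (A, R) with payoffs (4, 9).
Now find the simultaneous Nash equilibrium.
Player 1's best replies: P→B; Q→B; R→A; S→A; T→C.
Column's best replies: A→R; B→R; C→R; D→S.
The unique mutual best reply is (A, R), giving (4, 9).
Column's commitment gain: 9 − 9 = 0.

0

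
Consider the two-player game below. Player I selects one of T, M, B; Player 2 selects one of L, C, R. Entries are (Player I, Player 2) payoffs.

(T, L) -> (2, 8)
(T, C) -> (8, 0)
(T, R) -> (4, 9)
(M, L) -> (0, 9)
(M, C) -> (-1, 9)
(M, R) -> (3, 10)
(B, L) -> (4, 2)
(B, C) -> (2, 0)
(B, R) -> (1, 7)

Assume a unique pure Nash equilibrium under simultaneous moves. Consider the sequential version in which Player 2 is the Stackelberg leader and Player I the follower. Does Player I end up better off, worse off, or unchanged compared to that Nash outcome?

Work backward from Player I's decision.
- L → Player I plays B (best of 2, 0, 4); Player 2 gets 2.
- C → Player I plays T (best of 8, -1, 2); Player 2 gets 0.
- R → Player I plays T (best of 4, 3, 1); Player 2 gets 9.
Player 2's induced payoffs are 2, 0, 9, so Player 2 commits to R. Subgame-perfect outcome: (T, R) with payoffs (4, 9).
For the simultaneous game, intersect best replies.
Player I's best replies: L→B; C→T; R→T.
Player 2's best replies: T→R; M→R; B→R.
The unique mutual best reply is (T, R), giving (4, 9).
Player I earns 4 sequentially versus 4 at the Nash outcome: unchanged.

unchanged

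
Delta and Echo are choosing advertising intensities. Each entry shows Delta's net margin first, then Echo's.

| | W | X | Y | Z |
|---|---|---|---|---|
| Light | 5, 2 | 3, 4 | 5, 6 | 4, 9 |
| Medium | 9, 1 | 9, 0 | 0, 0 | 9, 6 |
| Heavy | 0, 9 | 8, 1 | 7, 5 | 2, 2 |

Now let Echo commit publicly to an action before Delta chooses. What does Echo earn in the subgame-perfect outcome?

6

Solve by backward induction (Echo leads).
- W → Delta plays Medium (best of 5, 9, 0); Echo gets 1.
- X → Delta plays Medium (best of 3, 9, 8); Echo gets 0.
- Y → Delta plays Heavy (best of 5, 0, 7); Echo gets 5.
- Z → Delta plays Medium (best of 4, 9, 2); Echo gets 6.
Among 1, 0, 5, 6, the best is 6 at Z. Subgame-perfect outcome: (Medium, Z) with payoffs (9, 6).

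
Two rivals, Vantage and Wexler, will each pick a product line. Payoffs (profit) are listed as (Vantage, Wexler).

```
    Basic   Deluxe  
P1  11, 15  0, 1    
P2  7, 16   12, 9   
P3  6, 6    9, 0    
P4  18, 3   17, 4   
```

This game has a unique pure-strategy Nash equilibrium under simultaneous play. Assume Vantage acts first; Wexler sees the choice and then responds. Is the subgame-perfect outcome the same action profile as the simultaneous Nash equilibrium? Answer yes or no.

Work backward from Wexler's decision.
- P1: BR = Basic, leader payoff 11.
- P2: BR = Basic, leader payoff 7.
- P3: BR = Basic, leader payoff 6.
- P4: BR = Deluxe, leader payoff 17.
Vantage's induced payoffs are 11, 7, 6, 17, so Vantage commits to P4. Subgame-perfect outcome: (P4, Deluxe) with payoffs (17, 4).
Under simultaneous play:
Vantage's best replies: Basic→P4; Deluxe→P4.
Wexler's best replies: P1→Basic; P2→Basic; P3→Basic; P4→Deluxe.
The unique mutual best reply is (P4, Deluxe), giving (17, 4).
Sequential outcome (P4, Deluxe) coincides with the Nash profile (P4, Deluxe).

yes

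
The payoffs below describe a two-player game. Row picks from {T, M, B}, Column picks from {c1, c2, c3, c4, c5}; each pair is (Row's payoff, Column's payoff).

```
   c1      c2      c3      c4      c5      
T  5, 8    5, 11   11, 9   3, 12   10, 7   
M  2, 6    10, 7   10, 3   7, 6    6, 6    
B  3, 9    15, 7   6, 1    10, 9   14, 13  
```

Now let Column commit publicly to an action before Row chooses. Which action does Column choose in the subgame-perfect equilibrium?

Work backward from Row's decision.
- c1 → Row plays T (best of 5, 2, 3); Column gets 8.
- c2 → Row plays B (best of 5, 10, 15); Column gets 7.
- c3 → Row plays T (best of 11, 10, 6); Column gets 9.
- c4 → Row plays B (best of 3, 7, 10); Column gets 9.
- c5 → Row plays B (best of 10, 6, 14); Column gets 13.
Among 8, 7, 9, 9, 13, the best is 13 at c5. Subgame-perfect outcome: (B, c5) with payoffs (14, 13).

c5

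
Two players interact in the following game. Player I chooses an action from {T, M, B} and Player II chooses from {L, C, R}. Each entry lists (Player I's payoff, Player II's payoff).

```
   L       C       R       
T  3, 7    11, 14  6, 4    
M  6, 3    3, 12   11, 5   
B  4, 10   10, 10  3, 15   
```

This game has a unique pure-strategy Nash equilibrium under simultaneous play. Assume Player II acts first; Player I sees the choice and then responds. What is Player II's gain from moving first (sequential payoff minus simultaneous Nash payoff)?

Solve by backward induction (Player II leads).
- L: Player I compares 3, 6, 4 and picks M; Player II would get 3.
- C: Player I compares 11, 3, 10 and picks T; Player II would get 14.
- R: Player I compares 6, 11, 3 and picks M; Player II would get 5.
Player II's induced payoffs are 3, 14, 5, so Player II commits to C. Subgame-perfect outcome: (T, C) with payoffs (11, 14).
For the simultaneous game, intersect best replies.
Player I's best replies: L→M; C→T; R→M.
Player II's best replies: T→C; M→C; B→R.
Only (T, C) has each player best-responding; Nash payoffs (11, 14).
Player II's commitment gain: 14 − 14 = 0.

0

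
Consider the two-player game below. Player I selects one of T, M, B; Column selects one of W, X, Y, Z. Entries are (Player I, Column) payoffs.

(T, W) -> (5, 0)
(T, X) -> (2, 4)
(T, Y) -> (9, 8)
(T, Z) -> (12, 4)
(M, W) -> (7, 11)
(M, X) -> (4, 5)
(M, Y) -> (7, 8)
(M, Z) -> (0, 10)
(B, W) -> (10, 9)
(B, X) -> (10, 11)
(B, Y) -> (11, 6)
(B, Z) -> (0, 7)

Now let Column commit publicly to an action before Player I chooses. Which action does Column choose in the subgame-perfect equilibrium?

X

Solve by backward induction (Column leads).
- W: Player I compares 5, 7, 10 and picks B; Column would get 9.
- X: Player I compares 2, 4, 10 and picks B; Column would get 11.
- Y: Player I compares 9, 7, 11 and picks B; Column would get 6.
- Z: Player I compares 12, 0, 0 and picks T; Column would get 4.
Among 9, 11, 6, 4, the best is 11 at X. Subgame-perfect outcome: (B, X) with payoffs (10, 11).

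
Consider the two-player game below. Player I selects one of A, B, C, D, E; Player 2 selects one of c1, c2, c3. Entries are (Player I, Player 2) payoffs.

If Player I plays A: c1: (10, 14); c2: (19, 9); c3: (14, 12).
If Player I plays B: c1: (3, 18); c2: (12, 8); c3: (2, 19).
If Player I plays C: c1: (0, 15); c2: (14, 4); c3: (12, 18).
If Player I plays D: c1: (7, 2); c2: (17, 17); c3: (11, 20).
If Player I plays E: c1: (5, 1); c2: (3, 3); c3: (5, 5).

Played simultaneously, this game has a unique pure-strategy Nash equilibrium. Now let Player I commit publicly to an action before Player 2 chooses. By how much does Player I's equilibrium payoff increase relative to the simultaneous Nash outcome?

2

Work backward from Player 2's decision.
- A → Player 2 plays c1 (best of 14, 9, 12); Player I gets 10.
- B → Player 2 plays c3 (best of 18, 8, 19); Player I gets 2.
- C → Player 2 plays c3 (best of 15, 4, 18); Player I gets 12.
- D → Player 2 plays c3 (best of 2, 17, 20); Player I gets 11.
- E → Player 2 plays c3 (best of 1, 3, 5); Player I gets 5.
Maximizing over 10, 2, 12, 11, 5, Player I chooses C. Subgame-perfect outcome: (C, c3) with payoffs (12, 18).
Now find the simultaneous Nash equilibrium.
Player I's best replies: c1→A; c2→A; c3→A.
Player 2's best replies: A→c1; B→c3; C→c3; D→c3; E→c3.
The unique mutual best reply is (A, c1), giving (10, 14).
Player I's commitment gain: 12 − 10 = 2.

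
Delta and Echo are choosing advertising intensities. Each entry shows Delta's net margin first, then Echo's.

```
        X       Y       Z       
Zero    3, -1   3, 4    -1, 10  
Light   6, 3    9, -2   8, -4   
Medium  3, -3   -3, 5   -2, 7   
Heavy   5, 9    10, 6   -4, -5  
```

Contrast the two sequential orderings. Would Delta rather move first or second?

second

If Delta leads: Echo's best replies are Zero→Z, Light→X, Medium→Z, Heavy→X; Delta's induced payoffs -1, 6, -2, 5; outcome (Light, X), payoffs (6, 3).
If Echo leads: Delta's best replies are X→Light, Y→Heavy, Z→Light; Echo's induced payoffs 3, 6, -4; outcome (Heavy, Y), payoffs (10, 6).
Delta gets 6 moving first and 10 moving second, so Delta prefers to move second.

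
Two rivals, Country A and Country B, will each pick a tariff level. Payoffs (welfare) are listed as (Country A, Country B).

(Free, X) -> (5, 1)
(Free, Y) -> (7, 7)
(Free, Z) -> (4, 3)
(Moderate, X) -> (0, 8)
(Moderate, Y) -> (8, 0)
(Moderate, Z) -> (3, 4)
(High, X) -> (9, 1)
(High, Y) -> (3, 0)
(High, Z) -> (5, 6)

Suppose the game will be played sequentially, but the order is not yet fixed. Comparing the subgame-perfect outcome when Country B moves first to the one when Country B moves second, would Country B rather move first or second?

If Country A leads: Country B's best replies are Free→Y, Moderate→X, High→Z; Country A's induced payoffs 7, 0, 5; outcome (Free, Y), payoffs (7, 7).
If Country B leads: Country A's best replies are X→High, Y→Moderate, Z→High; Country B's induced payoffs 1, 0, 6; outcome (High, Z), payoffs (5, 6).
Country B gets 6 moving first and 7 moving second, so Country B prefers to move second.

second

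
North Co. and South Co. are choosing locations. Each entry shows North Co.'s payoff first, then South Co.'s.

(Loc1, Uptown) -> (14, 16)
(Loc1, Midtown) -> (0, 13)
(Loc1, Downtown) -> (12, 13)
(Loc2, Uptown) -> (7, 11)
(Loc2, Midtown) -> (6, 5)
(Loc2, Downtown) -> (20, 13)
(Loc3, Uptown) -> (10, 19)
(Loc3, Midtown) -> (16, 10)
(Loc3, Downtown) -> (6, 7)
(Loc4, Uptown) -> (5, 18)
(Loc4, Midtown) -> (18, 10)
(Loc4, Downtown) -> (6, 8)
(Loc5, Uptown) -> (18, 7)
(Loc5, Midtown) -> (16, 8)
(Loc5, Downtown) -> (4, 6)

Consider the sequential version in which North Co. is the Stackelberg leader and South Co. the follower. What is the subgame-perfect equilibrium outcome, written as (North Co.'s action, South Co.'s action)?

South Co. best-responds to each possible North Co. move:
- Loc1 → South Co. plays Uptown (best of 16, 13, 13); North Co. gets 14.
- Loc2 → South Co. plays Downtown (best of 11, 5, 13); North Co. gets 20.
- Loc3 → South Co. plays Uptown (best of 19, 10, 7); North Co. gets 10.
- Loc4 → South Co. plays Uptown (best of 18, 10, 8); North Co. gets 5.
- Loc5 → South Co. plays Midtown (best of 7, 8, 6); North Co. gets 16.
Maximizing over 14, 20, 10, 5, 16, North Co. chooses Loc2. Subgame-perfect outcome: (Loc2, Downtown) with payoffs (20, 13).

(Loc2, Downtown)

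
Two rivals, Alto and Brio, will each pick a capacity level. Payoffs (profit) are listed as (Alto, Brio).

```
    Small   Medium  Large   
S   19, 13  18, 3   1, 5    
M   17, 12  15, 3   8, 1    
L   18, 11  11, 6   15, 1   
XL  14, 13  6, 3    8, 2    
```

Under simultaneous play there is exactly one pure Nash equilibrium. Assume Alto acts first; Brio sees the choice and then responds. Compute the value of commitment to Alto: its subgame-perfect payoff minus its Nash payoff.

0

Work backward from Brio's decision.
- S → Brio plays Small (best of 13, 3, 5); Alto gets 19.
- M → Brio plays Small (best of 12, 3, 1); Alto gets 17.
- L → Brio plays Small (best of 11, 6, 1); Alto gets 18.
- XL → Brio plays Small (best of 13, 3, 2); Alto gets 14.
Maximizing over 19, 17, 18, 14, Alto chooses S. Subgame-perfect outcome: (S, Small) with payoffs (19, 13).
For the simultaneous game, intersect best replies.
Alto's best replies: Small→S; Medium→S; Large→L.
Brio's best replies: S→Small; M→Small; L→Small; XL→Small.
The unique mutual best reply is (S, Small), giving (19, 13).
Alto's commitment gain: 19 − 19 = 0.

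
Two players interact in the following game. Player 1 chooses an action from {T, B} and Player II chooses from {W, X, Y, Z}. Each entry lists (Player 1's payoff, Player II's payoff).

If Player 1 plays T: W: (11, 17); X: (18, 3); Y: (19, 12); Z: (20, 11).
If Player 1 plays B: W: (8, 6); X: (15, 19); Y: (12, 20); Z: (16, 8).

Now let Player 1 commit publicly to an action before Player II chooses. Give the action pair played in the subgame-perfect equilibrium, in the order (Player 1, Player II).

Backward induction with Player 1 moving first.
- T → Player II plays W (best of 17, 3, 12, 11); Player 1 gets 11.
- B → Player II plays Y (best of 6, 19, 20, 8); Player 1 gets 12.
Player 1's induced payoffs are 11, 12, so Player 1 commits to B. Subgame-perfect outcome: (B, Y) with payoffs (12, 20).

(B, Y)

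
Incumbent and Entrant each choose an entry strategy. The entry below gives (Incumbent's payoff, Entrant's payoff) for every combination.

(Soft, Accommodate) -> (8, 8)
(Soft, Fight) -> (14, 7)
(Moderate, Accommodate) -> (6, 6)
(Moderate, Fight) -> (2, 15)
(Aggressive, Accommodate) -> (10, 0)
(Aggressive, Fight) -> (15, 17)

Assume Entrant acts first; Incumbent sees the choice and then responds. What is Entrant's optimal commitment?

Work backward from Incumbent's decision.
- Accommodate: BR = Aggressive, leader payoff 0.
- Fight: BR = Aggressive, leader payoff 17.
Among 0, 17, the best is 17 at Fight. Subgame-perfect outcome: (Aggressive, Fight) with payoffs (15, 17).

Fight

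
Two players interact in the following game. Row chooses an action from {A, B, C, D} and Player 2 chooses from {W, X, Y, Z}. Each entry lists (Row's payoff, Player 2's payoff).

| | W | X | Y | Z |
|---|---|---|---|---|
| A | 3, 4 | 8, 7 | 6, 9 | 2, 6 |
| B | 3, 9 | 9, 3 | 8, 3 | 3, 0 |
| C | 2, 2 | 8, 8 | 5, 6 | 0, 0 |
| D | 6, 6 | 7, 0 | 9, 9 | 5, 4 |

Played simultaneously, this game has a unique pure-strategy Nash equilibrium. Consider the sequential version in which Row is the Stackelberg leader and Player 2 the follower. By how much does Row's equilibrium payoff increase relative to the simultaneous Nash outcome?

0

Work backward from Player 2's decision.
- A: Player 2 compares 4, 7, 9, 6 and picks Y; Row would get 6.
- B: Player 2 compares 9, 3, 3, 0 and picks W; Row would get 3.
- C: Player 2 compares 2, 8, 6, 0 and picks X; Row would get 8.
- D: Player 2 compares 6, 0, 9, 4 and picks Y; Row would get 9.
Row's induced payoffs are 6, 3, 8, 9, so Row commits to D. Subgame-perfect outcome: (D, Y) with payoffs (9, 9).
Under simultaneous play:
Row's best replies: W→D; X→B; Y→D; Z→D.
Player 2's best replies: A→Y; B→W; C→X; D→Y.
Only (D, Y) has each player best-responding; Nash payoffs (9, 9).
Row's commitment gain: 9 − 9 = 0.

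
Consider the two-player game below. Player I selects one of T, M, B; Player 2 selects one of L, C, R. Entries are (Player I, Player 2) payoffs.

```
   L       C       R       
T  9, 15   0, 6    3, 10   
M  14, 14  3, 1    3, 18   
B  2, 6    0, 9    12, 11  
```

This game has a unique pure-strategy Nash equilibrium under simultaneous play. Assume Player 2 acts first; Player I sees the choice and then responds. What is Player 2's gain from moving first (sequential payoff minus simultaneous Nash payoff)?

3

Work backward from Player I's decision.
- L: Player I compares 9, 14, 2 and picks M; Player 2 would get 14.
- C: Player I compares 0, 3, 0 and picks M; Player 2 would get 1.
- R: Player I compares 3, 3, 12 and picks B; Player 2 would get 11.
Player 2's induced payoffs are 14, 1, 11, so Player 2 commits to L. Subgame-perfect outcome: (M, L) with payoffs (14, 14).
For the simultaneous game, intersect best replies.
Player I's best replies: L→M; C→M; R→B.
Player 2's best replies: T→L; M→R; B→R.
Only (B, R) has each player best-responding; Nash payoffs (12, 11).
Player 2's commitment gain: 14 − 11 = 3.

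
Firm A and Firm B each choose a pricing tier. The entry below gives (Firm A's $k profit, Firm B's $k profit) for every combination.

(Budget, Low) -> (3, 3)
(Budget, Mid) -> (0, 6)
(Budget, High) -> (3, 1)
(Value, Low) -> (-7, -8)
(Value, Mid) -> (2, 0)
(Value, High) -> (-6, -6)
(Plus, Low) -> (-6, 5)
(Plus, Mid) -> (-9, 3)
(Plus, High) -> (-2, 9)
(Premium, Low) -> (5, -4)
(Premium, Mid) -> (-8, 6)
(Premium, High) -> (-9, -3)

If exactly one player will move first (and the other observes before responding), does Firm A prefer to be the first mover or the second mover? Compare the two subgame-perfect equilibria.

If Firm A leads: Firm B's best replies are Budget→Mid, Value→Mid, Plus→High, Premium→Mid; Firm A's induced payoffs 0, 2, -2, -8; outcome (Value, Mid), payoffs (2, 0).
If Firm B leads: Firm A's best replies are Low→Premium, Mid→Value, High→Budget; Firm B's induced payoffs -4, 0, 1; outcome (Budget, High), payoffs (3, 1).
Firm A gets 2 moving first and 3 moving second, so Firm A prefers to move second.

second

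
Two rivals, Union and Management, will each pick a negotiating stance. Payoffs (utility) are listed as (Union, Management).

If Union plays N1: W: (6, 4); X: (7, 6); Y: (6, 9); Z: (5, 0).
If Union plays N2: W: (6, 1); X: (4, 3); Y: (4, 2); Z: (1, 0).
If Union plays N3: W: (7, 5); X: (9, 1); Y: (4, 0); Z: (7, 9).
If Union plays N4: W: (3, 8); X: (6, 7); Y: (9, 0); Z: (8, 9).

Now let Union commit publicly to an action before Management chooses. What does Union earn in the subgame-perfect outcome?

Backward induction with Union moving first.
- N1 → Management plays Y (best of 4, 6, 9, 0); Union gets 6.
- N2 → Management plays X (best of 1, 3, 2, 0); Union gets 4.
- N3 → Management plays Z (best of 5, 1, 0, 9); Union gets 7.
- N4 → Management plays Z (best of 8, 7, 0, 9); Union gets 8.
Among 6, 4, 7, 8, the best is 8 at N4. Subgame-perfect outcome: (N4, Z) with payoffs (8, 9).

8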